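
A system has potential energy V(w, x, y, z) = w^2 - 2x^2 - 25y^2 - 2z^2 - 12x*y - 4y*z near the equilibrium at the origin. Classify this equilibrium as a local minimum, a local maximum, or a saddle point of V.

saddle point

The Hessian at the origin is H = [[2, 0, 0, 0], [0, -4, -12, 0], [0, -12, -50, -4], [0, 0, -4, -4]].
An LDLᵀ factorisation of H has diagonal entries 2, -4, -14, -20/7.
So there are 1 positive, 3 negative pivots.
H is indefinite, so the origin is a saddle point.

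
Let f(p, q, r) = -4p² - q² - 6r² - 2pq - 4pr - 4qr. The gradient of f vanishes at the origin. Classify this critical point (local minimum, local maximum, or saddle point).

The Hessian at the origin is H = [[-8, -2, -4], [-2, -2, -4], [-4, -4, -12]].
An LDLᵀ factorisation of H has diagonal entries -8, -3/2, -4.
Counting signs: 3 negative.
H is negative definite, so the origin is a strict local maximum.

local maximum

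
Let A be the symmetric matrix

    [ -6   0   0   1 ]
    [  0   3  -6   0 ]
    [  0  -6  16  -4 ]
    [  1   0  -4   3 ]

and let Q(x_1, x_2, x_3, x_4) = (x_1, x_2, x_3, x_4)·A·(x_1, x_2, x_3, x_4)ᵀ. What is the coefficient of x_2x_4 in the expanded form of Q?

0

The coefficient of x_2x_4 is A[2,4] + A[4,2] = 2·0 = 0.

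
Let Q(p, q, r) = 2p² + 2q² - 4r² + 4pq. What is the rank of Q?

2

The associated matrix is A = [[2, 2, 0], [2, 2, 0], [0, 0, -4]].
Congruent diagonalization of A (simultaneous row and column reduction) yields pivots 2, 0, -4.
So there are 1 positive, 1 negative, 1 zero pivots.
The rank is the number of nonzero pivots: 2.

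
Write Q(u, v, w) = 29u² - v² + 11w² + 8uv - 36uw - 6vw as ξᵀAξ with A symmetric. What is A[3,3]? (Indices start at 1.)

The coefficient of w² in Q is 11, and that is exactly A[3,3].

11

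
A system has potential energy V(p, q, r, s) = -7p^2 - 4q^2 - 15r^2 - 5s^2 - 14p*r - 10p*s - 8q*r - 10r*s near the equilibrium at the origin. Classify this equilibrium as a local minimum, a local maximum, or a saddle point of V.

The Hessian at the origin is H = [[-14, 0, -14, -10], [0, -8, -8, 0], [-14, -8, -30, -10], [-10, 0, -10, -10]].
An LDLᵀ factorisation of H has diagonal entries -14, -8, -8, -20/7.
Counting signs: 4 negative.
H is negative definite, so the origin is a strict local maximum.

local maximum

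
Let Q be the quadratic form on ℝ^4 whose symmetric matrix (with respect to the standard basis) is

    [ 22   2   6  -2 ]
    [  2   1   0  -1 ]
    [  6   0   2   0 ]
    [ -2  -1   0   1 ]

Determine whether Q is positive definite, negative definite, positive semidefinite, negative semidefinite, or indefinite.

positive semidefinite

Row-reducing A symmetrically gives the diagonal entries 22, 9/11, 0, 0.
Counting signs: 2 positive, 2 zero.
Hence Q is positive semidefinite.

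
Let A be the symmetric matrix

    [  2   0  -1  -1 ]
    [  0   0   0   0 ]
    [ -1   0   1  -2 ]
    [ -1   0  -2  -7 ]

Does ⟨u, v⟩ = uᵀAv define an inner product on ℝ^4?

Row-reducing A symmetrically gives the diagonal entries 2, 0, 1/2, -20.
That gives 2 positive, 1 negative, 1 zero pivots.
Hence Q is indefinite.
⟨·,·⟩ is an inner product exactly when A is positive definite.

no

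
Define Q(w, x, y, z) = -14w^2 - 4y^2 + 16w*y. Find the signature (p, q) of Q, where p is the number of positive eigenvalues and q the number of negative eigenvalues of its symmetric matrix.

The symmetric matrix is A = [[-14, 0, 8, 0], [0, 0, 0, 0], [8, 0, -4, 0], [0, 0, 0, 0]].
Congruent diagonalization of A (simultaneous row and column reduction) yields pivots -14, 0, 4/7, 0.
Counting signs: 1 positive, 1 negative, 2 zero.

(1, 1)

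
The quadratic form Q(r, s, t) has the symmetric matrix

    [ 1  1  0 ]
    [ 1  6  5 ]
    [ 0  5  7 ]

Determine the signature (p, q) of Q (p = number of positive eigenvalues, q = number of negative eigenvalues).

Applying the same elementary operations to the rows and columns of A produces a congruent diagonal matrix with entries 1, 5, 2.
Counting signs: 3 positive.

(3, 0)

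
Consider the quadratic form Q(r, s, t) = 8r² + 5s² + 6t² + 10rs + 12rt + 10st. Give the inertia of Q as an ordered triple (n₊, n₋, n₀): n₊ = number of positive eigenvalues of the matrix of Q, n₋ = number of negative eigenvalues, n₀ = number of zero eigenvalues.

The associated matrix is A = [[8, 5, 6], [5, 5, 5], [6, 5, 6]].
Symmetric row and column elimination reduces A to a congruent diagonal form with pivots 8, 15/8, 2/3.
So there are 3 positive pivots.

(3, 0, 0)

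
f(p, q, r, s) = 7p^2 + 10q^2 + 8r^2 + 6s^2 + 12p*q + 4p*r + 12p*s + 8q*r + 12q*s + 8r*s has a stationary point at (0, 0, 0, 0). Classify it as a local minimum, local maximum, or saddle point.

The Hessian at the origin is H = [[14, 12, 4, 12], [12, 20, 8, 12], [4, 8, 16, 8], [12, 12, 8, 12]].
Applying the same elementary operations to the rows and columns of H produces a congruent diagonal matrix with entries 14, 68/7, 216/17, 8/27.
Counting signs: 4 positive.
H is positive definite, so the origin is a strict local minimum.

local minimum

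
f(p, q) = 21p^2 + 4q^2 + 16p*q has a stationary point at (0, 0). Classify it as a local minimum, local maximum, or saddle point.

local minimum

The Hessian at the origin is H = [[42, 16], [16, 8]].
det H = 42·8 − (16)² = 80 > 0 and H[1,1] = 42 > 0, so H is positive definite.
Therefore the origin is a local minimum.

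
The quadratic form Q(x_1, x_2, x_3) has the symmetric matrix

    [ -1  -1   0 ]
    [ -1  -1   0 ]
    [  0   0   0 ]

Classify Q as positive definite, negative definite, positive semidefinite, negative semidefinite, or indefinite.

Row-reducing A symmetrically gives the diagonal entries -1, 0, 0.
Counting signs: 1 negative, 2 zero.
Hence Q is negative semidefinite.

negative semidefinite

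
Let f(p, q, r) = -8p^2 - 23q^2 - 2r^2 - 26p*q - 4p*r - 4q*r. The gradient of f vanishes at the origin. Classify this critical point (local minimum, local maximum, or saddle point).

local maximum

The Hessian at the origin is H = [[-16, -26, -4], [-26, -46, -4], [-4, -4, -4]].
Applying the same elementary operations to the rows and columns of H produces a congruent diagonal matrix with entries -16, -15/4, -4/3.
That gives 3 negative pivots.
H is negative definite, so the origin is a strict local maximum.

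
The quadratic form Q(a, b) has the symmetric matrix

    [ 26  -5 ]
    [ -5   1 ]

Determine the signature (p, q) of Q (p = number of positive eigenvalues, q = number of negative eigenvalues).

Symmetric row and column elimination reduces A to a congruent diagonal form with pivots 26, 1/26.
So there are 2 positive pivots.

(2, 0)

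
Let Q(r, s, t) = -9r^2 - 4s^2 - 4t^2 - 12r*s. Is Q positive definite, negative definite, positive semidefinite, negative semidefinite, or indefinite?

The symmetric matrix is A = [[-9, -6, 0], [-6, -4, 0], [0, 0, -4]].
Symmetric row and column elimination reduces A to a congruent diagonal form with pivots -9, 0, -4.
Counting signs: 2 negative, 1 zero.
Hence Q is negative semidefinite.

negative semidefinite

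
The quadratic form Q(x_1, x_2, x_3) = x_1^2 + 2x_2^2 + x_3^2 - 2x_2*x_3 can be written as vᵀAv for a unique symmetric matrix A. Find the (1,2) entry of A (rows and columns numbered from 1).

0

The coefficient of x_1·x_2 in Q is 0. For a symmetric A this equals A[1,2] + A[2,1] = 2·A[1,2].
So A[1,2] = 0/2 = 0.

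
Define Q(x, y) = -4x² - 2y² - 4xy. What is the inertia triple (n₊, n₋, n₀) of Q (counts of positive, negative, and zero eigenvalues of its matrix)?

(0, 2, 0)

Write A = [[-4, -2], [-2, -2]].
Applying the same elementary operations to the rows and columns of A produces a congruent diagonal matrix with entries -4, -1.
Counting signs: 2 negative.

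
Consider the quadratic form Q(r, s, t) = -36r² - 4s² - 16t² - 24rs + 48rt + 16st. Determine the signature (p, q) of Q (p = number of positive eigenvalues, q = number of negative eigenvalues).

(0, 1)

Write A = [[-36, -12, 24], [-12, -4, 8], [24, 8, -16]].
Symmetric row and column elimination reduces A to a congruent diagonal form with pivots -36, 0, 0.
So there are 1 negative, 2 zero pivots.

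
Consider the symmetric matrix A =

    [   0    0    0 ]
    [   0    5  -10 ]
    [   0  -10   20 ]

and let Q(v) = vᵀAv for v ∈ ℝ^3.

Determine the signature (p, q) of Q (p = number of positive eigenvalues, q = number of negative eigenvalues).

Symmetric row and column elimination reduces A to a congruent diagonal form with pivots 0, 5, 0.
That gives 1 positive, 2 zero pivots.

(1, 0)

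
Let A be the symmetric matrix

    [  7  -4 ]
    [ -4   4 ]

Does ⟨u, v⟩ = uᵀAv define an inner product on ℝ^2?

Leading principal minors: Δ_1 = 7, Δ_2 = 12.
All leading principal minors are positive, so by Sylvester's criterion Q is positive definite.
⟨·,·⟩ is an inner product exactly when A is positive definite.

yes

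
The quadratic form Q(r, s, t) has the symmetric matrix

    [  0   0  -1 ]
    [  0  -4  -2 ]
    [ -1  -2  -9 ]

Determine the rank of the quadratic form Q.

Row reduction of A gives 3 nonzero rows, so rank A = 3.

3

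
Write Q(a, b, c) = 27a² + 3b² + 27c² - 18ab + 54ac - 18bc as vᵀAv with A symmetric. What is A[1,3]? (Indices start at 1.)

The coefficient of a·c in Q is 54. For a symmetric A this equals A[1,3] + A[3,1] = 2·A[1,3].
So A[1,3] = 54/2 = 27.

27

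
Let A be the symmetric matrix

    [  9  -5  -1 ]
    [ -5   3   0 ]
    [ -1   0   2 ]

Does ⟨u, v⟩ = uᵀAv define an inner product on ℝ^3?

yes

Symmetric row and column elimination reduces A to a congruent diagonal form with pivots 9, 2/9, 1/2.
So there are 3 positive pivots.
Hence Q is positive definite.
⟨·,·⟩ is an inner product exactly when A is positive definite.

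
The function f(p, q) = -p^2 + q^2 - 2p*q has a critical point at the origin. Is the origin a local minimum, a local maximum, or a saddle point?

The Hessian at the origin is H = [[-2, -2], [-2, 2]].
det H = -2·2 − (-2)² = -8 < 0, so H is indefinite.
Therefore the origin is a saddle point.

saddle point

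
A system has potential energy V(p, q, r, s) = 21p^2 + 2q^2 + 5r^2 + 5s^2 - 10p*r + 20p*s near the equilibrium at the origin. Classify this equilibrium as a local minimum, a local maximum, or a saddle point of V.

saddle point

The Hessian at the origin is H = [[42, 0, -10, 20], [0, 4, 0, 0], [-10, 0, 10, 0], [20, 0, 0, 10]].
Congruent diagonalization of H (simultaneous row and column reduction) yields pivots 42, 4, 160/21, -5/2.
So there are 3 positive, 1 negative pivots.
H is indefinite, so the origin is a saddle point.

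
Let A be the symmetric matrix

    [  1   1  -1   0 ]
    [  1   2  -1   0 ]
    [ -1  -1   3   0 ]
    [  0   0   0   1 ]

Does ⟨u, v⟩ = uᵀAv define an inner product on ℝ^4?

yes

An LDLᵀ factorisation of A has diagonal entries 1, 1, 2, 1.
So there are 4 positive pivots.
Hence Q is positive definite.
⟨·,·⟩ is an inner product exactly when A is positive definite.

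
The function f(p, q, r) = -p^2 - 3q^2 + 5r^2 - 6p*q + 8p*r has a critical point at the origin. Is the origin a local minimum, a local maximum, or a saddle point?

The Hessian at the origin is H = [[-2, -6, 8], [-6, -6, 0], [8, 0, 10]].
Applying the same elementary operations to the rows and columns of H produces a congruent diagonal matrix with entries -2, 12, -6.
Counting signs: 1 positive, 2 negative.
H is indefinite, so the origin is a saddle point.

saddle point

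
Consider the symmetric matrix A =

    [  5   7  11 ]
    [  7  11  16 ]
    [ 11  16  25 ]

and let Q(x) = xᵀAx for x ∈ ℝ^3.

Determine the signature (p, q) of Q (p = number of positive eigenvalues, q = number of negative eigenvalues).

Symmetric row and column elimination reduces A to a congruent diagonal form with pivots 5, 6/5, 1/2.
That gives 3 positive pivots.

(3, 0)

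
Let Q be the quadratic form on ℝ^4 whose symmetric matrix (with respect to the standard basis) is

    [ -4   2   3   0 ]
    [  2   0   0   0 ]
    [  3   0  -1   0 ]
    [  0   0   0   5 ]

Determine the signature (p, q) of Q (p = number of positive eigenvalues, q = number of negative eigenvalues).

(2, 2)

Applying the same elementary operations to the rows and columns of A produces a congruent diagonal matrix with entries -4, 1, -1, 5.
That gives 2 positive, 2 negative pivots.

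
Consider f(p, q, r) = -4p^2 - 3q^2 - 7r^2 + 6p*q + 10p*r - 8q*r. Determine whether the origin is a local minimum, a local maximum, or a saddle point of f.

local maximum

The Hessian at the origin is H = [[-8, 6, 10], [6, -6, -8], [10, -8, -14]].
Congruent diagonalization of H (simultaneous row and column reduction) yields pivots -8, -3/2, -4/3.
So there are 3 negative pivots.
H is negative definite, so the origin is a strict local maximum.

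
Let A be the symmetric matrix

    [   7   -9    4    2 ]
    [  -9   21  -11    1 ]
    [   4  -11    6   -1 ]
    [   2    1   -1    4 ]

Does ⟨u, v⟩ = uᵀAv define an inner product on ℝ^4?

Leading principal minors: Δ_1 = 7, Δ_2 = 66, Δ_3 = 5, Δ_4 = 10.
All leading principal minors are positive, so by Sylvester's criterion Q is positive definite.
⟨·,·⟩ is an inner product exactly when A is positive definite.

yes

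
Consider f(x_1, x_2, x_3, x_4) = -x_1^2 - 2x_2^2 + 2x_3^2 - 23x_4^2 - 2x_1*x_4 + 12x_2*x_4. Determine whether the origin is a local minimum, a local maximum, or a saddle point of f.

saddle point

The Hessian at the origin is H = [[-2, 0, 0, -2], [0, -4, 0, 12], [0, 0, 4, 0], [-2, 12, 0, -46]].
Row-reducing H symmetrically gives the diagonal entries -2, -4, 4, -8.
Counting signs: 1 positive, 3 negative.
H is indefinite, so the origin is a saddle point.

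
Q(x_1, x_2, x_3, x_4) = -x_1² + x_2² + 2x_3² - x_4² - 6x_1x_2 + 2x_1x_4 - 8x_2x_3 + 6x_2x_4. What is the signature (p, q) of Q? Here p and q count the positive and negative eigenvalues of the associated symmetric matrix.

(2, 1)

Write A = [[-1, -3, 0, 1], [-3, 1, -4, 3], [0, -4, 2, 0], [1, 3, 0, -1]].
Row-reducing A symmetrically gives the diagonal entries -1, 10, 2/5, 0.
That gives 2 positive, 1 negative, 1 zero pivots.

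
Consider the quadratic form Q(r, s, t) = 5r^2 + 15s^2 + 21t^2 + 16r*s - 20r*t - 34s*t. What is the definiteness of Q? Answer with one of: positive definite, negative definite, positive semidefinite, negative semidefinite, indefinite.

Write A = [[5, 8, -10], [8, 15, -17], [-10, -17, 21]].
An LDLᵀ factorisation of A has diagonal entries 5, 11/5, 6/11.
That gives 3 positive pivots.
Hence Q is positive definite.

positive definite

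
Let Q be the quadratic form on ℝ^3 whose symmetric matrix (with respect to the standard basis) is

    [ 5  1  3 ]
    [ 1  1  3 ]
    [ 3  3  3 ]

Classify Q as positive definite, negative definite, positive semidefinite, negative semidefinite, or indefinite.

indefinite

An LDLᵀ factorisation of A has diagonal entries 5, 4/5, -6.
That gives 2 positive, 1 negative pivots.
Hence Q is indefinite.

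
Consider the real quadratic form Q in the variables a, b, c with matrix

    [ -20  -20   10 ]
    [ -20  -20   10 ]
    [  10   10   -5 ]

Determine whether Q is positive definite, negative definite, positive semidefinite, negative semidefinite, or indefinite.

negative semidefinite

Row-reducing A symmetrically gives the diagonal entries -20, 0, 0.
So there are 1 negative, 2 zero pivots.
Hence Q is negative semidefinite.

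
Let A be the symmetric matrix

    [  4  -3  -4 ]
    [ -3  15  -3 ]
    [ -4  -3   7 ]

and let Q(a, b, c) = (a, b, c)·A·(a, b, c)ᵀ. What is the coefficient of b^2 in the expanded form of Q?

The coefficient of b^2 is the diagonal entry A[2,2] = 15.

15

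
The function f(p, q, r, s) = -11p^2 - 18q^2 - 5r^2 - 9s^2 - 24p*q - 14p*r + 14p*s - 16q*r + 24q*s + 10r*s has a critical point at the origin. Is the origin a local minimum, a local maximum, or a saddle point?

local maximum

The Hessian at the origin is H = [[-22, -24, -14, 14], [-24, -36, -16, 24], [-14, -16, -10, 10], [14, 24, 10, -18]].
Symmetric row and column elimination reduces H to a congruent diagonal form with pivots -22, -108/11, -28/27, -8/7.
That gives 4 negative pivots.
H is negative definite, so the origin is a strict local maximum.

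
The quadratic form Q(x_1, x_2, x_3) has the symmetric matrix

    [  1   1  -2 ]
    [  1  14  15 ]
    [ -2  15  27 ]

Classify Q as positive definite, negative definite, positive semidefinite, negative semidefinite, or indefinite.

Row-reducing A symmetrically gives the diagonal entries 1, 13, 10/13.
That gives 3 positive pivots.
Hence Q is positive definite.

positive definite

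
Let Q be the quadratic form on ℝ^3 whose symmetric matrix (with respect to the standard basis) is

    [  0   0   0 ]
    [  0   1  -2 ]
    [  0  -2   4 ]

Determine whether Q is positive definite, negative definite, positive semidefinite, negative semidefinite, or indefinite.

positive semidefinite

Congruent diagonalization of A (simultaneous row and column reduction) yields pivots 0, 1, 0.
That gives 1 positive, 2 zero pivots.
Hence Q is positive semidefinite.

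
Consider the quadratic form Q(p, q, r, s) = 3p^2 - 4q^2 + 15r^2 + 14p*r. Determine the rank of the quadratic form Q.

The symmetric matrix is A = [[3, 0, 7, 0], [0, -4, 0, 0], [7, 0, 15, 0], [0, 0, 0, 0]].
Symmetric row and column elimination reduces A to a congruent diagonal form with pivots 3, -4, -4/3, 0.
So there are 1 positive, 2 negative, 1 zero pivots.
The rank is the number of nonzero pivots: 3.

3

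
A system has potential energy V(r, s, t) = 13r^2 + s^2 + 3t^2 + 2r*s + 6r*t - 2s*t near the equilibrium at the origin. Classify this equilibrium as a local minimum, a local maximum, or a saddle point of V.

The Hessian at the origin is H = [[26, 2, 6], [2, 2, -2], [6, -2, 6]].
Symmetric row and column elimination reduces H to a congruent diagonal form with pivots 26, 24/13, 4/3.
Counting signs: 3 positive.
H is positive definite, so the origin is a strict local minimum.

local minimum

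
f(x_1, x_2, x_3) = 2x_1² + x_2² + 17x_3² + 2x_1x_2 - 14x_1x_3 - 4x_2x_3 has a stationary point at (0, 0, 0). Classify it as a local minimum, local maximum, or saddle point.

saddle point

The Hessian at the origin is H = [[4, 2, -14], [2, 2, -4], [-14, -4, 34]].
Row-reducing H symmetrically gives the diagonal entries 4, 1, -24.
Counting signs: 2 positive, 1 negative.
H is indefinite, so the origin is a saddle point.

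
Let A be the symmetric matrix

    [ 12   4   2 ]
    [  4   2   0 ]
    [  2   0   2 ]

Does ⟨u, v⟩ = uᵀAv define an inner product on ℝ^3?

yes

Row-reducing A symmetrically gives the diagonal entries 12, 2/3, 1.
That gives 3 positive pivots.
Hence Q is positive definite.
⟨·,·⟩ is an inner product exactly when A is positive definite.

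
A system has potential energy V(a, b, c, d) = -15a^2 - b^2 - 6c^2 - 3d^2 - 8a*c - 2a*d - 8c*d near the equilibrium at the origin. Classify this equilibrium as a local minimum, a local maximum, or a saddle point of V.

local maximum

The Hessian at the origin is H = [[-30, 0, -8, -2], [0, -2, 0, 0], [-8, 0, -12, -8], [-2, 0, -8, -6]].
Congruent diagonalization of H (simultaneous row and column reduction) yields pivots -30, -2, -148/15, -8/37.
So there are 4 negative pivots.
H is negative definite, so the origin is a strict local maximum.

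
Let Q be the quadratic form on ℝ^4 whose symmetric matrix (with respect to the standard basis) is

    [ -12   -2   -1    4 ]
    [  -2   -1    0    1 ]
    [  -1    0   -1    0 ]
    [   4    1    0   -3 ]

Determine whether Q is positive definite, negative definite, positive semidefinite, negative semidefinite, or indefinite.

negative definite

An LDLᵀ factorisation of A has diagonal entries -12, -2/3, -7/8, -10/7.
So there are 4 negative pivots.
Hence Q is negative definite.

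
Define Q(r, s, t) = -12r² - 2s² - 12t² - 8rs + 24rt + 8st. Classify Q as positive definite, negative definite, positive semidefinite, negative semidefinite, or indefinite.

The associated matrix is A = [[-12, -4, 12], [-4, -2, 4], [12, 4, -12]].
Applying the same elementary operations to the rows and columns of A produces a congruent diagonal matrix with entries -12, -2/3, 0.
That gives 2 negative, 1 zero pivots.
Hence Q is negative semidefinite.

negative semidefinite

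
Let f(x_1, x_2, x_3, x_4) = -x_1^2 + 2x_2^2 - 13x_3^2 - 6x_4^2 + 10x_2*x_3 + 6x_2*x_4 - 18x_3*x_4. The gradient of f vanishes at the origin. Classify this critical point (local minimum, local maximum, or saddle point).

The Hessian at the origin is H = [[-2, 0, 0, 0], [0, 4, 10, 6], [0, 10, -26, -18], [0, 6, -18, -12]].
Applying the same elementary operations to the rows and columns of H produces a congruent diagonal matrix with entries -2, 4, -51, 6/17.
Counting signs: 2 positive, 2 negative.
H is indefinite, so the origin is a saddle point.

saddle point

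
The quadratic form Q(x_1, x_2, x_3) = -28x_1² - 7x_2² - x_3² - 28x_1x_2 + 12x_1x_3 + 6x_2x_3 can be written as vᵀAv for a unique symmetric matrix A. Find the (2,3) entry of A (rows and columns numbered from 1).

3

The coefficient of x_2·x_3 in Q is 6. For a symmetric A this equals A[2,3] + A[3,2] = 2·A[2,3].
So A[2,3] = 6/2 = 3.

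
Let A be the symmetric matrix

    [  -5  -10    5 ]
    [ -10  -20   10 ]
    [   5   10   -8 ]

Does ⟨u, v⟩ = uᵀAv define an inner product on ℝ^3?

no

Congruent diagonalization of A (simultaneous row and column reduction) yields pivots -5, 0, -3.
So there are 2 negative, 1 zero pivots.
Hence Q is negative semidefinite.
⟨·,·⟩ is an inner product exactly when A is positive definite.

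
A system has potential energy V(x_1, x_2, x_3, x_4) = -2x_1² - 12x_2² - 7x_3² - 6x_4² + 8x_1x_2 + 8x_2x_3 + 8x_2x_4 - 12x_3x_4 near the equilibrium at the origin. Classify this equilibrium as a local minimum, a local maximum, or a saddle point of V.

local maximum

The Hessian at the origin is H = [[-4, 8, 0, 0], [8, -24, 8, 8], [0, 8, -14, -12], [0, 8, -12, -12]].
An LDLᵀ factorisation of H has diagonal entries -4, -8, -6, -4/3.
So there are 4 negative pivots.
H is negative definite, so the origin is a strict local maximum.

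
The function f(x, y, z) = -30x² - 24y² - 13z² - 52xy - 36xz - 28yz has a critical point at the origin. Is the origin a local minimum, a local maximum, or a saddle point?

local maximum

The Hessian at the origin is H = [[-60, -52, -36], [-52, -48, -28], [-36, -28, -26]].
Applying the same elementary operations to the rows and columns of H produces a congruent diagonal matrix with entries -60, -44/15, -10/11.
Counting signs: 3 negative.
H is negative definite, so the origin is a strict local maximum.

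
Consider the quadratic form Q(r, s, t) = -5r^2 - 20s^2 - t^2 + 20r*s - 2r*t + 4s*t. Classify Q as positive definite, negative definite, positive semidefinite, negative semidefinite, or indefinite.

Write A = [[-5, 10, -1], [10, -20, 2], [-1, 2, -1]].
Row-reducing A symmetrically gives the diagonal entries -5, 0, -4/5.
So there are 2 negative, 1 zero pivots.
Hence Q is negative semidefinite.

negative semidefinite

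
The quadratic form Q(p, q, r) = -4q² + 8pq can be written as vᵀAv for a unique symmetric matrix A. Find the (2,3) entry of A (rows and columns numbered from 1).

The coefficient of q·r in Q is 0. For a symmetric A this equals A[2,3] + A[3,2] = 2·A[2,3].
So A[2,3] = 0/2 = 0.

0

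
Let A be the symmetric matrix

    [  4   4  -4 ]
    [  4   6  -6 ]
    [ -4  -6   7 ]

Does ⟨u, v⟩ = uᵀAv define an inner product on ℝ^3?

yes

Leading principal minors: Δ_1 = 4, Δ_2 = 8, Δ_3 = 8.
All leading principal minors are positive, so by Sylvester's criterion Q is positive definite.
⟨·,·⟩ is an inner product exactly when A is positive definite.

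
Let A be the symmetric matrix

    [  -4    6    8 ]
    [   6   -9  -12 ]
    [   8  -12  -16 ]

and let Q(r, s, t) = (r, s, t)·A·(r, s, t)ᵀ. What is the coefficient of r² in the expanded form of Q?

The coefficient of r² is the diagonal entry A[1,1] = -4.

-4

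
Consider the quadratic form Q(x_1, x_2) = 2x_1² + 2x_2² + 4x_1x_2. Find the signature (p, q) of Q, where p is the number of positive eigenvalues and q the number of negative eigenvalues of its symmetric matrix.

(1, 0)

The symmetric matrix is A = [[2, 2], [2, 2]].
Symmetric row and column elimination reduces A to a congruent diagonal form with pivots 2, 0.
That gives 1 positive, 1 zero pivots.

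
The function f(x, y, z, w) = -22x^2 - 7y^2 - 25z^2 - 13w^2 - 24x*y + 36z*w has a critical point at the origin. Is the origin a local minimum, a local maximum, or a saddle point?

local maximum

The Hessian at the origin is H = [[-44, -24, 0, 0], [-24, -14, 0, 0], [0, 0, -50, 36], [0, 0, 36, -26]].
Row-reducing H symmetrically gives the diagonal entries -44, -10/11, -50, -2/25.
Counting signs: 4 negative.
H is negative definite, so the origin is a strict local maximum.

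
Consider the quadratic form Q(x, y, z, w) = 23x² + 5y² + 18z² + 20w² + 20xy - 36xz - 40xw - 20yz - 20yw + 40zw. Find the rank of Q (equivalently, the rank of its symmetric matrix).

Write A = [[23, 10, -18, -20], [10, 5, -10, -10], [-18, -10, 18, 20], [-20, -10, 20, 20]].
Row-reducing A symmetrically gives the diagonal entries 23, 15/23, -10/3, 0.
Counting signs: 2 positive, 1 negative, 1 zero.
The rank is the number of nonzero pivots: 3.

3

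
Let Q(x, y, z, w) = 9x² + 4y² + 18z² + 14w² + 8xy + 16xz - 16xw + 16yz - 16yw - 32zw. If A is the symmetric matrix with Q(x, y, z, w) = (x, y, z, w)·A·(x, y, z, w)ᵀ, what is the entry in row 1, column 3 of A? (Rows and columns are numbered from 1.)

8

The coefficient of x·z in Q is 16. For a symmetric A this equals A[1,3] + A[3,1] = 2·A[1,3].
So A[1,3] = 16/2 = 8.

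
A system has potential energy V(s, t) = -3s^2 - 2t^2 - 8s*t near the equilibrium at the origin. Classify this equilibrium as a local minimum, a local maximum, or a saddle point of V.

saddle point

The Hessian at the origin is H = [[-6, -8], [-8, -4]].
det H = -6·-4 − (-8)² = -40 < 0, so H is indefinite.
Therefore the origin is a saddle point.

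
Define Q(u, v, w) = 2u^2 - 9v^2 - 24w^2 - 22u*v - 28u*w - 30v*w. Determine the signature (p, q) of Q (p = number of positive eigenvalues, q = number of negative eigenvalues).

(1, 2)

The associated matrix is A = [[2, -11, -14], [-11, -9, -15], [-14, -15, -24]].
Congruent diagonalization of A (simultaneous row and column reduction) yields pivots 2, -139/2, -30/139.
That gives 1 positive, 2 negative pivots.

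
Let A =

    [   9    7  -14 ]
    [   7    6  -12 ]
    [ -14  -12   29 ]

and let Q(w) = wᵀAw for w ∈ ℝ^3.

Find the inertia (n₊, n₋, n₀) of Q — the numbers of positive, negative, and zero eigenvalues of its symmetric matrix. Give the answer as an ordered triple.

(3, 0, 0)

Congruent diagonalization of A (simultaneous row and column reduction) yields pivots 9, 5/9, 5.
That gives 3 positive pivots.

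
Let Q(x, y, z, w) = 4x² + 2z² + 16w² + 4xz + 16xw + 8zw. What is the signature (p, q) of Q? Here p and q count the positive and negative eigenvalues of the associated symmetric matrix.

(2, 0)

The associated matrix is A = [[4, 0, 2, 8], [0, 0, 0, 0], [2, 0, 2, 4], [8, 0, 4, 16]].
Row-reducing A symmetrically gives the diagonal entries 4, 0, 1, 0.
So there are 2 positive, 2 zero pivots.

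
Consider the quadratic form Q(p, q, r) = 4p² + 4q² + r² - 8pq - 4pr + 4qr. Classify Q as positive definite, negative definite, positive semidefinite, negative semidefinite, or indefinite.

The associated matrix is A = [[4, -4, -2], [-4, 4, 2], [-2, 2, 1]].
Applying the same elementary operations to the rows and columns of A produces a congruent diagonal matrix with entries 4, 0, 0.
So there are 1 positive, 2 zero pivots.
Hence Q is positive semidefinite.

positive semidefinite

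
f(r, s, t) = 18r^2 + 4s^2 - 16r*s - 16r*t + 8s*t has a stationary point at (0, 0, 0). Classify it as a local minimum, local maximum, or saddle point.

The Hessian at the origin is H = [[36, -16, -16], [-16, 8, 8], [-16, 8, 0]].
Symmetric row and column elimination reduces H to a congruent diagonal form with pivots 36, 8/9, -8.
Counting signs: 2 positive, 1 negative.
H is indefinite, so the origin is a saddle point.

saddle point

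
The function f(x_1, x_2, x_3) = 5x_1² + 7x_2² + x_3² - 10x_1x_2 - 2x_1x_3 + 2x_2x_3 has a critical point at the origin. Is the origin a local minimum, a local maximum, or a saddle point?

local minimum

The Hessian at the origin is H = [[10, -10, -2], [-10, 14, 2], [-2, 2, 2]].
Row-reducing H symmetrically gives the diagonal entries 10, 4, 8/5.
So there are 3 positive pivots.
H is positive definite, so the origin is a strict local minimum.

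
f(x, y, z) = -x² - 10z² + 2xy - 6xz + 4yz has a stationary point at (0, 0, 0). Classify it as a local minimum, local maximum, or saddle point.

The Hessian at the origin is H = [[-2, 2, -6], [2, 0, 4], [-6, 4, -20]].
An LDLᵀ factorisation of H has diagonal entries -2, 2, -4.
Counting signs: 1 positive, 2 negative.
H is indefinite, so the origin is a saddle point.

saddle point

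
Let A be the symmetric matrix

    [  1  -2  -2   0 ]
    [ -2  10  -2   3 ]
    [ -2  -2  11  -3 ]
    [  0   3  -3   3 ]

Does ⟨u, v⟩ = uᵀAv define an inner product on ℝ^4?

Congruent diagonalization of A (simultaneous row and column reduction) yields pivots 1, 6, 1, 3/2.
So there are 4 positive pivots.
Hence Q is positive definite.
⟨·,·⟩ is an inner product exactly when A is positive definite.

yes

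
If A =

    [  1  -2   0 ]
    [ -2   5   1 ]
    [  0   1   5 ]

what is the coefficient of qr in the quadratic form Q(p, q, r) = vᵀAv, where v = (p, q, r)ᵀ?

2

The coefficient of qr is A[2,3] + A[3,2] = 2·1 = 2.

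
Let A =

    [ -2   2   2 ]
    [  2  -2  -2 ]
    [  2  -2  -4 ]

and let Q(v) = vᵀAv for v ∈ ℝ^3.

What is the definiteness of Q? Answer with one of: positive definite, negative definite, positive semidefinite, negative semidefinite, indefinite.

negative semidefinite

Symmetric row and column elimination reduces A to a congruent diagonal form with pivots -2, 0, -2.
So there are 2 negative, 1 zero pivots.
Hence Q is negative semidefinite.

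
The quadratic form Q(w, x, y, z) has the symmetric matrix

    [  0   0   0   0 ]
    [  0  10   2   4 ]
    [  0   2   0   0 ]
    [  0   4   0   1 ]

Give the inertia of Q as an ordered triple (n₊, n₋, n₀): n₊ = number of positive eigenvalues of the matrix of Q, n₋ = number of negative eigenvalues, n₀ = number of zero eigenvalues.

Symmetric row and column elimination reduces A to a congruent diagonal form with pivots 0, 10, -2/5, 1.
So there are 2 positive, 1 negative, 1 zero pivots.

(2, 1, 1)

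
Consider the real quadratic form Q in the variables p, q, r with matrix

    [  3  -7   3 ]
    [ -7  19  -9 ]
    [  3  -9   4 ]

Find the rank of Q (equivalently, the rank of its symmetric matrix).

3

Row-reducing A symmetrically gives the diagonal entries 3, 8/3, -1/2.
That gives 2 positive, 1 negative pivots.
The rank is the number of nonzero pivots: 3.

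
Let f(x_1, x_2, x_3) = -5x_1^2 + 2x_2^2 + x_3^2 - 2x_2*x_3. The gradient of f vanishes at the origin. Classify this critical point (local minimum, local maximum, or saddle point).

The Hessian at the origin is H = [[-10, 0, 0], [0, 4, -2], [0, -2, 2]].
Row-reducing H symmetrically gives the diagonal entries -10, 4, 1.
That gives 2 positive, 1 negative pivots.
H is indefinite, so the origin is a saddle point.

saddle point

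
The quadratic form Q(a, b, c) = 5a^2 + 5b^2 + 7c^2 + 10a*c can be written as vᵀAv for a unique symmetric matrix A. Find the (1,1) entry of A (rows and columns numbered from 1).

5

The coefficient of a^2 in Q is 5, and that is exactly A[1,1].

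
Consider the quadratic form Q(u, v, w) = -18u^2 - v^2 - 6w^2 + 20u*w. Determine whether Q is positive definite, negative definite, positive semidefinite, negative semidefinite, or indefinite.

negative definite

The symmetric matrix of Q is A = [[-18, 0, 10], [0, -1, 0], [10, 0, -6]].
Leading principal minors: Δ_1 = -18, Δ_2 = 18, Δ_3 = -8.
The signs alternate starting with Δ_1 < 0, so by Sylvester's criterion Q is negative definite.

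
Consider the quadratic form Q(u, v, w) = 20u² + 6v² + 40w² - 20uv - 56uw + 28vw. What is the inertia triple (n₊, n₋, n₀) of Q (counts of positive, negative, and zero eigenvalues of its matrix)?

Write A = [[20, -10, -28], [-10, 6, 14], [-28, 14, 40]].
Applying the same elementary operations to the rows and columns of A produces a congruent diagonal matrix with entries 20, 1, 4/5.
Counting signs: 3 positive.

(3, 0, 0)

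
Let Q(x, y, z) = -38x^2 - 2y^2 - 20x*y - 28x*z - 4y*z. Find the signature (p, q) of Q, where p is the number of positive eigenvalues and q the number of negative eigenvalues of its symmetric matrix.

The associated matrix is A = [[-38, -10, -14], [-10, -2, -2], [-14, -2, 0]].
Row-reducing A symmetrically gives the diagonal entries -38, 12/19, 2/3.
So there are 2 positive, 1 negative pivots.

(2, 1)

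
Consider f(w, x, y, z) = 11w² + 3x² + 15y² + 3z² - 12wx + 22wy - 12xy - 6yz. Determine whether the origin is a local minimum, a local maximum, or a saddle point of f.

saddle point

The Hessian at the origin is H = [[22, -12, 22, 0], [-12, 6, -12, 0], [22, -12, 30, -6], [0, 0, -6, 6]].
An LDLᵀ factorisation of H has diagonal entries 22, -6/11, 8, 3/2.
That gives 3 positive, 1 negative pivots.
H is indefinite, so the origin is a saddle point.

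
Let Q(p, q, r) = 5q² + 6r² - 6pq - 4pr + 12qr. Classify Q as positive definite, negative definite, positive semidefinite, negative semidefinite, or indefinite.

The symmetric matrix is A = [[0, -3, -2], [-3, 5, 6], [-2, 6, 6]].
A is congruent to a diagonal matrix with 2 positive, 1 negative and 0 zero entries, so Q is indefinite.

indefinite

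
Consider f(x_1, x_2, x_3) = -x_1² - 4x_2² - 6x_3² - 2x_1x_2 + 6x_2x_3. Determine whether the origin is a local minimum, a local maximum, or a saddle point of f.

The Hessian at the origin is H = [[-2, -2, 0], [-2, -8, 6], [0, 6, -12]].
An LDLᵀ factorisation of H has diagonal entries -2, -6, -6.
That gives 3 negative pivots.
H is negative definite, so the origin is a strict local maximum.

local maximum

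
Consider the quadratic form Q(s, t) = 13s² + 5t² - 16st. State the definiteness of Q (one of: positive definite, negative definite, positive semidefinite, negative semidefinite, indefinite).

positive definite

The symmetric matrix of Q is [[13, -8], [-8, 5]].
For the 2×2 matrix [[13, -8], [-8, 5]]: det = 13·5 − (-8)² = 1, trace = 18.
det > 0 so both eigenvalues share the sign of the trace; trace = 18 > 0 ⇒ both positive.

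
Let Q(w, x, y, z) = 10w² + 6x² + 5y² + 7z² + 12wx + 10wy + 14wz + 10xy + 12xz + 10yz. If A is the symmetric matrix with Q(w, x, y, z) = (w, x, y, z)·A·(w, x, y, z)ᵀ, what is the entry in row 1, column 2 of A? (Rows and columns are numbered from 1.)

The coefficient of w·x in Q is 12. For a symmetric A this equals A[1,2] + A[2,1] = 2·A[1,2].
So A[1,2] = 12/2 = 6.

6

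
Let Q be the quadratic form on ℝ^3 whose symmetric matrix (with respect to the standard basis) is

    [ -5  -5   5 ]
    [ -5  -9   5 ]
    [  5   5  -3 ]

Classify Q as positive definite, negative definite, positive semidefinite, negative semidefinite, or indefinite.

indefinite

Symmetric row and column elimination reduces A to a congruent diagonal form with pivots -5, -4, 2.
So there are 1 positive, 2 negative pivots.
Hence Q is indefinite.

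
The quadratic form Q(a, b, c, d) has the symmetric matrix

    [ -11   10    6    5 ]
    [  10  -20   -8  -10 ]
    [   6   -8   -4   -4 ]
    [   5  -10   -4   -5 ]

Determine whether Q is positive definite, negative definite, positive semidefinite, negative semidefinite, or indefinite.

negative semidefinite

Congruent diagonalization of A (simultaneous row and column reduction) yields pivots -11, -120/11, -2/15, 0.
Counting signs: 3 negative, 1 zero.
Hence Q is negative semidefinite.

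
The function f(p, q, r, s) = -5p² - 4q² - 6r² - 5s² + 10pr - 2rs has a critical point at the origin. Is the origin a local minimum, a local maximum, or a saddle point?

local maximum

The Hessian at the origin is H = [[-10, 0, 10, 0], [0, -8, 0, 0], [10, 0, -12, -2], [0, 0, -2, -10]].
Congruent diagonalization of H (simultaneous row and column reduction) yields pivots -10, -8, -2, -8.
Counting signs: 4 negative.
H is negative definite, so the origin is a strict local maximum.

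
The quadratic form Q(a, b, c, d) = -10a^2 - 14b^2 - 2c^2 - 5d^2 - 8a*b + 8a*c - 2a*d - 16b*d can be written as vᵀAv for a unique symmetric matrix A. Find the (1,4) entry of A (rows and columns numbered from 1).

The coefficient of a·d in Q is -2. For a symmetric A this equals A[1,4] + A[4,1] = 2·A[1,4].
So A[1,4] = -2/2 = -1.

-1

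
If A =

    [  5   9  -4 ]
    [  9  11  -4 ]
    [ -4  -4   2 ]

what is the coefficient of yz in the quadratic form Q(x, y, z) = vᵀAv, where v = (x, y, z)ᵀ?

The coefficient of yz is A[2,3] + A[3,2] = 2·(-4) = -8.

-8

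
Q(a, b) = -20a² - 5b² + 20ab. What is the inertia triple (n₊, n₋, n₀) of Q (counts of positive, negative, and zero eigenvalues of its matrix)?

Write A = [[-20, 10], [10, -5]].
Congruent diagonalization of A (simultaneous row and column reduction) yields pivots -20, 0.
So there are 1 negative, 1 zero pivots.

(0, 1, 1)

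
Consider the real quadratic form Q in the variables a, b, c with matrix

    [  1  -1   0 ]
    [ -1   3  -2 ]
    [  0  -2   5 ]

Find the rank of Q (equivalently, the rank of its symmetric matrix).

Row-reducing A symmetrically gives the diagonal entries 1, 2, 3.
So there are 3 positive pivots.
The rank is the number of nonzero pivots: 3.

3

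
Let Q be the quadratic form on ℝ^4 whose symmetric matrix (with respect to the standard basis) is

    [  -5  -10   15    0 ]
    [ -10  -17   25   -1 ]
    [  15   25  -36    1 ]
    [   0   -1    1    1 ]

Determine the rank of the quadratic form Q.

3

Symmetric row and column elimination reduces A to a congruent diagonal form with pivots -5, 3, 2/3, 0.
That gives 2 positive, 1 negative, 1 zero pivots.
The rank is the number of nonzero pivots: 3.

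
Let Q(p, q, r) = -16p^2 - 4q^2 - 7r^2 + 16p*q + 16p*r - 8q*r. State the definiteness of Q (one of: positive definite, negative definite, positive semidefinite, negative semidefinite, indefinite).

negative semidefinite

The symmetric matrix is A = [[-16, 8, 8], [8, -4, -4], [8, -4, -7]].
Congruent diagonalization of A (simultaneous row and column reduction) yields pivots -16, 0, -3.
That gives 2 negative, 1 zero pivots.
Hence Q is negative semidefinite.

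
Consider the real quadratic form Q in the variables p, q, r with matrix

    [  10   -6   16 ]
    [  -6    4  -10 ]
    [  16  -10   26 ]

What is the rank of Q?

2

Row-reducing A symmetrically gives the diagonal entries 10, 2/5, 0.
So there are 2 positive, 1 zero pivots.
The rank is the number of nonzero pivots: 2.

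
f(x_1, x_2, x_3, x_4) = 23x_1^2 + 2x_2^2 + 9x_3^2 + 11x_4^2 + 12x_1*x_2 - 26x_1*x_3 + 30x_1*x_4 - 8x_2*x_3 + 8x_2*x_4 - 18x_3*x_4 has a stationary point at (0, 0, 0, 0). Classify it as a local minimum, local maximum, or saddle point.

local minimum

The Hessian at the origin is H = [[46, 12, -26, 30], [12, 4, -8, 8], [-26, -8, 18, -18], [30, 8, -18, 22]].
Symmetric row and column elimination reduces H to a congruent diagonal form with pivots 46, 20/23, 8/5, 2.
That gives 4 positive pivots.
H is positive definite, so the origin is a strict local minimum.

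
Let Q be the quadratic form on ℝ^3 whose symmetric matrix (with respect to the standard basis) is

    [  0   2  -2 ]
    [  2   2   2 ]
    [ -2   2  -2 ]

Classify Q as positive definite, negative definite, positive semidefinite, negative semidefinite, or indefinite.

indefinite

A is congruent to a diagonal matrix with 2 positive, 1 negative and 0 zero entries, so Q is indefinite.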